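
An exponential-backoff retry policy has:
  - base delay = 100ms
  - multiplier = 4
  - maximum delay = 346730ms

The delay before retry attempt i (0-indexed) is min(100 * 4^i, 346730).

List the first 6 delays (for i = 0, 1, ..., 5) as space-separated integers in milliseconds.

Computing each delay:
  i=0: min(100*4^0, 346730) = 100
  i=1: min(100*4^1, 346730) = 400
  i=2: min(100*4^2, 346730) = 1600
  i=3: min(100*4^3, 346730) = 6400
  i=4: min(100*4^4, 346730) = 25600
  i=5: min(100*4^5, 346730) = 102400

Answer: 100 400 1600 6400 25600 102400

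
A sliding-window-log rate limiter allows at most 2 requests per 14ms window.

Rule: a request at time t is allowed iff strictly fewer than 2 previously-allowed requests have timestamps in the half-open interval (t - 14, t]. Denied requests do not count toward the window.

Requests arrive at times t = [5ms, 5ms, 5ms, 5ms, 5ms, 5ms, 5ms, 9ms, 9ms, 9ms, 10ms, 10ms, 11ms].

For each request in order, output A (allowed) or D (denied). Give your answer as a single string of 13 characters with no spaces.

Tracking allowed requests in the window:
  req#1 t=5ms: ALLOW
  req#2 t=5ms: ALLOW
  req#3 t=5ms: DENY
  req#4 t=5ms: DENY
  req#5 t=5ms: DENY
  req#6 t=5ms: DENY
  req#7 t=5ms: DENY
  req#8 t=9ms: DENY
  req#9 t=9ms: DENY
  req#10 t=9ms: DENY
  req#11 t=10ms: DENY
  req#12 t=10ms: DENY
  req#13 t=11ms: DENY

Answer: AADDDDDDDDDDD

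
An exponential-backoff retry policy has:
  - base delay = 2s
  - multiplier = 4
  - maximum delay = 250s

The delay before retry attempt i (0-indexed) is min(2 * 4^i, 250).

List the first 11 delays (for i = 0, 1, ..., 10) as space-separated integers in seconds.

Answer: 2 8 32 128 250 250 250 250 250 250 250

Derivation:
Computing each delay:
  i=0: min(2*4^0, 250) = 2
  i=1: min(2*4^1, 250) = 8
  i=2: min(2*4^2, 250) = 32
  i=3: min(2*4^3, 250) = 128
  i=4: min(2*4^4, 250) = 250
  i=5: min(2*4^5, 250) = 250
  i=6: min(2*4^6, 250) = 250
  i=7: min(2*4^7, 250) = 250
  i=8: min(2*4^8, 250) = 250
  i=9: min(2*4^9, 250) = 250
  i=10: min(2*4^10, 250) = 250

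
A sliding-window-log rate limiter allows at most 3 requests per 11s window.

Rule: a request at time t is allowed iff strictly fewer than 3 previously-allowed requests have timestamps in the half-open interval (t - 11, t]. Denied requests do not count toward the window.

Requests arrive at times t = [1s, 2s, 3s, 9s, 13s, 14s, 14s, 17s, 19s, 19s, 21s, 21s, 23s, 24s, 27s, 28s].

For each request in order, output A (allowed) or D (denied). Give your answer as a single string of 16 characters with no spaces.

Tracking allowed requests in the window:
  req#1 t=1s: ALLOW
  req#2 t=2s: ALLOW
  req#3 t=3s: ALLOW
  req#4 t=9s: DENY
  req#5 t=13s: ALLOW
  req#6 t=14s: ALLOW
  req#7 t=14s: ALLOW
  req#8 t=17s: DENY
  req#9 t=19s: DENY
  req#10 t=19s: DENY
  req#11 t=21s: DENY
  req#12 t=21s: DENY
  req#13 t=23s: DENY
  req#14 t=24s: ALLOW
  req#15 t=27s: ALLOW
  req#16 t=28s: ALLOW

Answer: AAADAAADDDDDDAAA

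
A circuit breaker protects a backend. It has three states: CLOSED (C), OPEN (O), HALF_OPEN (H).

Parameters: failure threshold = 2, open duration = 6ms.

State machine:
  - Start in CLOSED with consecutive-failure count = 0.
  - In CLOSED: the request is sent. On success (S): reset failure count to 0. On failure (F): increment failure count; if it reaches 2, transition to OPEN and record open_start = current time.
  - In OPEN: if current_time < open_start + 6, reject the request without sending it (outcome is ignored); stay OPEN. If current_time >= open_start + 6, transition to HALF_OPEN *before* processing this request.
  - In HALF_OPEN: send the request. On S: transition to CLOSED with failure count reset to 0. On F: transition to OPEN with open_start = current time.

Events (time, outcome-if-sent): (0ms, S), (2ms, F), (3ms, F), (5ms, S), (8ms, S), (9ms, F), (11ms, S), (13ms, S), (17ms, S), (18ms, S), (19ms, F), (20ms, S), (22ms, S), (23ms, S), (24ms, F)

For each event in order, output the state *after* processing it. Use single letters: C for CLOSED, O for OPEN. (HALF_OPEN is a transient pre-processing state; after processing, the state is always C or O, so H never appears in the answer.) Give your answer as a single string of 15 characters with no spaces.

Answer: CCOOOOOOCCCCCCC

Derivation:
State after each event:
  event#1 t=0ms outcome=S: state=CLOSED
  event#2 t=2ms outcome=F: state=CLOSED
  event#3 t=3ms outcome=F: state=OPEN
  event#4 t=5ms outcome=S: state=OPEN
  event#5 t=8ms outcome=S: state=OPEN
  event#6 t=9ms outcome=F: state=OPEN
  event#7 t=11ms outcome=S: state=OPEN
  event#8 t=13ms outcome=S: state=OPEN
  event#9 t=17ms outcome=S: state=CLOSED
  event#10 t=18ms outcome=S: state=CLOSED
  event#11 t=19ms outcome=F: state=CLOSED
  event#12 t=20ms outcome=S: state=CLOSED
  event#13 t=22ms outcome=S: state=CLOSED
  event#14 t=23ms outcome=S: state=CLOSED
  event#15 t=24ms outcome=F: state=CLOSED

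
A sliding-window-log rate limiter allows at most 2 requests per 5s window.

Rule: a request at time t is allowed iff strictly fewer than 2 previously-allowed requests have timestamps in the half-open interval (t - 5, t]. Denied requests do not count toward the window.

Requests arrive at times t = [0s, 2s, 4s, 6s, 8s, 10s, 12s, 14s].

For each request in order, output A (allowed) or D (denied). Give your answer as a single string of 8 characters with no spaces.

Answer: AADAADAA

Derivation:
Tracking allowed requests in the window:
  req#1 t=0s: ALLOW
  req#2 t=2s: ALLOW
  req#3 t=4s: DENY
  req#4 t=6s: ALLOW
  req#5 t=8s: ALLOW
  req#6 t=10s: DENY
  req#7 t=12s: ALLOW
  req#8 t=14s: ALLOW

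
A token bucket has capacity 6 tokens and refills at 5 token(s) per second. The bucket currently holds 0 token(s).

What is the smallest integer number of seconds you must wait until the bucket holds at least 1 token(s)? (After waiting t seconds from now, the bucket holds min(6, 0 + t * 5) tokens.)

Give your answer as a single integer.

Answer: 1

Derivation:
Need 0 + t * 5 >= 1, so t >= 1/5.
Smallest integer t = ceil(1/5) = 1.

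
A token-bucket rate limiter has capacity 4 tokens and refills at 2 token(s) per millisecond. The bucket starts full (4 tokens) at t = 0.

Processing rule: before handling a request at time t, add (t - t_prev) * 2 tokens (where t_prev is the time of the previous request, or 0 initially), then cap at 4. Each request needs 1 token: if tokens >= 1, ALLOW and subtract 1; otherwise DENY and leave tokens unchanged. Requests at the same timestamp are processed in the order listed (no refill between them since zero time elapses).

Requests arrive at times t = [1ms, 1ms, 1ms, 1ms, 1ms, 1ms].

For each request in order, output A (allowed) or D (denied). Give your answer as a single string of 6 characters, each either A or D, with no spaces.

Answer: AAAADD

Derivation:
Simulating step by step:
  req#1 t=1ms: ALLOW
  req#2 t=1ms: ALLOW
  req#3 t=1ms: ALLOW
  req#4 t=1ms: ALLOW
  req#5 t=1ms: DENY
  req#6 t=1ms: DENY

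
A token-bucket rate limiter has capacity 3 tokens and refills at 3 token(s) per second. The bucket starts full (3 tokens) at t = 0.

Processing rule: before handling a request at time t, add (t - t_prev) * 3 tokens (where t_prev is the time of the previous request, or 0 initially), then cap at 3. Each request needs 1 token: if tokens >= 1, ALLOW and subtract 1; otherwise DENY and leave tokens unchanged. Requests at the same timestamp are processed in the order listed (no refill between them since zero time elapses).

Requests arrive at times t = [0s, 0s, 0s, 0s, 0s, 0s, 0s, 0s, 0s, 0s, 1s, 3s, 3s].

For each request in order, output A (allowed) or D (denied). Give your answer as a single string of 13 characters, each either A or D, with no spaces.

Simulating step by step:
  req#1 t=0s: ALLOW
  req#2 t=0s: ALLOW
  req#3 t=0s: ALLOW
  req#4 t=0s: DENY
  req#5 t=0s: DENY
  req#6 t=0s: DENY
  req#7 t=0s: DENY
  req#8 t=0s: DENY
  req#9 t=0s: DENY
  req#10 t=0s: DENY
  req#11 t=1s: ALLOW
  req#12 t=3s: ALLOW
  req#13 t=3s: ALLOW

Answer: AAADDDDDDDAAA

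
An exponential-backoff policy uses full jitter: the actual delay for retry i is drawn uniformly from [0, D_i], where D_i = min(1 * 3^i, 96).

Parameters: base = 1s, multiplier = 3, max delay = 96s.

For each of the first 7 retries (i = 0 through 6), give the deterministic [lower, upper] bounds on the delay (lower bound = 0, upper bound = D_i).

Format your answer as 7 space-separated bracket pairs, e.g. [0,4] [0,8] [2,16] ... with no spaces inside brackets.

Computing bounds per retry:
  i=0: D_i=min(1*3^0,96)=1, bounds=[0,1]
  i=1: D_i=min(1*3^1,96)=3, bounds=[0,3]
  i=2: D_i=min(1*3^2,96)=9, bounds=[0,9]
  i=3: D_i=min(1*3^3,96)=27, bounds=[0,27]
  i=4: D_i=min(1*3^4,96)=81, bounds=[0,81]
  i=5: D_i=min(1*3^5,96)=96, bounds=[0,96]
  i=6: D_i=min(1*3^6,96)=96, bounds=[0,96]

Answer: [0,1] [0,3] [0,9] [0,27] [0,81] [0,96] [0,96]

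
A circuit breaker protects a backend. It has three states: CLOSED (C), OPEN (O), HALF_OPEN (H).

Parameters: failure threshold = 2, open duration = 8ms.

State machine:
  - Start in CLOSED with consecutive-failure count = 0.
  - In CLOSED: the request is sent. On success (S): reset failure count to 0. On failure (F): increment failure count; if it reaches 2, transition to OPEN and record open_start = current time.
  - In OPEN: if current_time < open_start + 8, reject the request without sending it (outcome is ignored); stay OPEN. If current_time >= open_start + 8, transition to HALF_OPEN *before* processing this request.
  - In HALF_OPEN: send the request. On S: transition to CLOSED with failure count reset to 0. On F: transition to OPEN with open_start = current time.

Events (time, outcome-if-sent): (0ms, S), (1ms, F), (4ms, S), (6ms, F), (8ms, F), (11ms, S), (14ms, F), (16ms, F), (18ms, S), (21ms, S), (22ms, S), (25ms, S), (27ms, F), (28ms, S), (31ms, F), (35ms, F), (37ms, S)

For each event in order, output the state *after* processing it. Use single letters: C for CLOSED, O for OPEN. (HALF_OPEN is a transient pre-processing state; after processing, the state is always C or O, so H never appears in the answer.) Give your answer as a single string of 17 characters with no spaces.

Answer: CCCCOOOOOOOCCCCOO

Derivation:
State after each event:
  event#1 t=0ms outcome=S: state=CLOSED
  event#2 t=1ms outcome=F: state=CLOSED
  event#3 t=4ms outcome=S: state=CLOSED
  event#4 t=6ms outcome=F: state=CLOSED
  event#5 t=8ms outcome=F: state=OPEN
  event#6 t=11ms outcome=S: state=OPEN
  event#7 t=14ms outcome=F: state=OPEN
  event#8 t=16ms outcome=F: state=OPEN
  event#9 t=18ms outcome=S: state=OPEN
  event#10 t=21ms outcome=S: state=OPEN
  event#11 t=22ms outcome=S: state=OPEN
  event#12 t=25ms outcome=S: state=CLOSED
  event#13 t=27ms outcome=F: state=CLOSED
  event#14 t=28ms outcome=S: state=CLOSED
  event#15 t=31ms outcome=F: state=CLOSED
  event#16 t=35ms outcome=F: state=OPEN
  event#17 t=37ms outcome=S: state=OPEN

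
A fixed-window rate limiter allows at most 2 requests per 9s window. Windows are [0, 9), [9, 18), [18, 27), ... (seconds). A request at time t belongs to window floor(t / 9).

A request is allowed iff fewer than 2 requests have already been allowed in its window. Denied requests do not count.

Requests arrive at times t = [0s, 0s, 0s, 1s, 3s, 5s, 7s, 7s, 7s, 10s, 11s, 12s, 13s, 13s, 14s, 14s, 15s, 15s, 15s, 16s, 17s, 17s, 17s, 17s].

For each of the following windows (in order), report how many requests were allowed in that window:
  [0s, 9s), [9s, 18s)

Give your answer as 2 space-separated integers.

Answer: 2 2

Derivation:
Processing requests:
  req#1 t=0s (window 0): ALLOW
  req#2 t=0s (window 0): ALLOW
  req#3 t=0s (window 0): DENY
  req#4 t=1s (window 0): DENY
  req#5 t=3s (window 0): DENY
  req#6 t=5s (window 0): DENY
  req#7 t=7s (window 0): DENY
  req#8 t=7s (window 0): DENY
  req#9 t=7s (window 0): DENY
  req#10 t=10s (window 1): ALLOW
  req#11 t=11s (window 1): ALLOW
  req#12 t=12s (window 1): DENY
  req#13 t=13s (window 1): DENY
  req#14 t=13s (window 1): DENY
  req#15 t=14s (window 1): DENY
  req#16 t=14s (window 1): DENY
  req#17 t=15s (window 1): DENY
  req#18 t=15s (window 1): DENY
  req#19 t=15s (window 1): DENY
  req#20 t=16s (window 1): DENY
  req#21 t=17s (window 1): DENY
  req#22 t=17s (window 1): DENY
  req#23 t=17s (window 1): DENY
  req#24 t=17s (window 1): DENY

Allowed counts by window: 2 2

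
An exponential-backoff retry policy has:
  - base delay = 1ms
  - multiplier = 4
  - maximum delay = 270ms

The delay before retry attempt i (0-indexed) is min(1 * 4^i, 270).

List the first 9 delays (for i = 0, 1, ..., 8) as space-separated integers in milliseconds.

Computing each delay:
  i=0: min(1*4^0, 270) = 1
  i=1: min(1*4^1, 270) = 4
  i=2: min(1*4^2, 270) = 16
  i=3: min(1*4^3, 270) = 64
  i=4: min(1*4^4, 270) = 256
  i=5: min(1*4^5, 270) = 270
  i=6: min(1*4^6, 270) = 270
  i=7: min(1*4^7, 270) = 270
  i=8: min(1*4^8, 270) = 270

Answer: 1 4 16 64 256 270 270 270 270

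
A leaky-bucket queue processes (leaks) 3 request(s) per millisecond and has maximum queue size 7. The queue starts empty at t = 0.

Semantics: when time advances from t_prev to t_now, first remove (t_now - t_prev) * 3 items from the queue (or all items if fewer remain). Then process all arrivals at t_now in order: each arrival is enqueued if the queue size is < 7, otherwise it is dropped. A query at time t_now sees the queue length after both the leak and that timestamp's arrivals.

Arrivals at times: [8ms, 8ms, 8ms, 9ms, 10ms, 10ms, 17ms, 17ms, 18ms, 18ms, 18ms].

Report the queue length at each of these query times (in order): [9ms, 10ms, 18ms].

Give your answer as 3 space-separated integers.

Queue lengths at query times:
  query t=9ms: backlog = 1
  query t=10ms: backlog = 2
  query t=18ms: backlog = 3

Answer: 1 2 3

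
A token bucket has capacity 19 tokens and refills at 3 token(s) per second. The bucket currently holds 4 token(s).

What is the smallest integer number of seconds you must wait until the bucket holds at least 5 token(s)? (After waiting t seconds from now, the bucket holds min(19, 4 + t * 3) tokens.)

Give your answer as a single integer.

Need 4 + t * 3 >= 5, so t >= 1/3.
Smallest integer t = ceil(1/3) = 1.

Answer: 1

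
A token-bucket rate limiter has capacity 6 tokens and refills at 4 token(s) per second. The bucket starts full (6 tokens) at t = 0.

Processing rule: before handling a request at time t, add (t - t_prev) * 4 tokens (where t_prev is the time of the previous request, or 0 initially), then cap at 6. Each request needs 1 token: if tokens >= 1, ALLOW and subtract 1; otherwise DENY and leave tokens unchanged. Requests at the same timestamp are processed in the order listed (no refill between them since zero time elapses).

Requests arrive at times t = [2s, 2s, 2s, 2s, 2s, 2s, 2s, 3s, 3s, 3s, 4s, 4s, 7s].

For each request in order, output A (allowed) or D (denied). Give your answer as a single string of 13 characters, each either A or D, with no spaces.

Simulating step by step:
  req#1 t=2s: ALLOW
  req#2 t=2s: ALLOW
  req#3 t=2s: ALLOW
  req#4 t=2s: ALLOW
  req#5 t=2s: ALLOW
  req#6 t=2s: ALLOW
  req#7 t=2s: DENY
  req#8 t=3s: ALLOW
  req#9 t=3s: ALLOW
  req#10 t=3s: ALLOW
  req#11 t=4s: ALLOW
  req#12 t=4s: ALLOW
  req#13 t=7s: ALLOW

Answer: AAAAAADAAAAAA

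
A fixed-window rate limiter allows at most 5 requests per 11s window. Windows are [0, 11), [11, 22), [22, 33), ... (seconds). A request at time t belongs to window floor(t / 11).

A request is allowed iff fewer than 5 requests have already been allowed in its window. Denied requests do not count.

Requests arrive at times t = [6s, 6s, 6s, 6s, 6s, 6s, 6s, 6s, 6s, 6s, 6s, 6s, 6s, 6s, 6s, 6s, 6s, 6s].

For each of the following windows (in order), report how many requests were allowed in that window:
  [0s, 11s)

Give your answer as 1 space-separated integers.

Answer: 5

Derivation:
Processing requests:
  req#1 t=6s (window 0): ALLOW
  req#2 t=6s (window 0): ALLOW
  req#3 t=6s (window 0): ALLOW
  req#4 t=6s (window 0): ALLOW
  req#5 t=6s (window 0): ALLOW
  req#6 t=6s (window 0): DENY
  req#7 t=6s (window 0): DENY
  req#8 t=6s (window 0): DENY
  req#9 t=6s (window 0): DENY
  req#10 t=6s (window 0): DENY
  req#11 t=6s (window 0): DENY
  req#12 t=6s (window 0): DENY
  req#13 t=6s (window 0): DENY
  req#14 t=6s (window 0): DENY
  req#15 t=6s (window 0): DENY
  req#16 t=6s (window 0): DENY
  req#17 t=6s (window 0): DENY
  req#18 t=6s (window 0): DENY

Allowed counts by window: 5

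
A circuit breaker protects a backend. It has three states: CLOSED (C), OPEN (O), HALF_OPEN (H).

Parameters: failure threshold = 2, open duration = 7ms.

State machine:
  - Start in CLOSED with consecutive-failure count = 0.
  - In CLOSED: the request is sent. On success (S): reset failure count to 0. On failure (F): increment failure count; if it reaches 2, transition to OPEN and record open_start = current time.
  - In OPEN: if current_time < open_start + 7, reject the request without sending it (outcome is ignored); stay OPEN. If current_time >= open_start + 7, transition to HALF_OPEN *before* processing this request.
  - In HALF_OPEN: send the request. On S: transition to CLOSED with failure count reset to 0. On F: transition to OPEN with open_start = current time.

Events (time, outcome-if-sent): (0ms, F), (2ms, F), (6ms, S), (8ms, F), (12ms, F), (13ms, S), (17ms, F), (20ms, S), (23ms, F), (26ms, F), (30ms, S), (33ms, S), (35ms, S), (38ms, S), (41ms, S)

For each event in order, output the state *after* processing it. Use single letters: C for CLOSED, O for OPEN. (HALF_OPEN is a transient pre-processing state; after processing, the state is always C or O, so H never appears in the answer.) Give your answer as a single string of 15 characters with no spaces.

Answer: COOOOOOCCOOCCCC

Derivation:
State after each event:
  event#1 t=0ms outcome=F: state=CLOSED
  event#2 t=2ms outcome=F: state=OPEN
  event#3 t=6ms outcome=S: state=OPEN
  event#4 t=8ms outcome=F: state=OPEN
  event#5 t=12ms outcome=F: state=OPEN
  event#6 t=13ms outcome=S: state=OPEN
  event#7 t=17ms outcome=F: state=OPEN
  event#8 t=20ms outcome=S: state=CLOSED
  event#9 t=23ms outcome=F: state=CLOSED
  event#10 t=26ms outcome=F: state=OPEN
  event#11 t=30ms outcome=S: state=OPEN
  event#12 t=33ms outcome=S: state=CLOSED
  event#13 t=35ms outcome=S: state=CLOSED
  event#14 t=38ms outcome=S: state=CLOSED
  event#15 t=41ms outcome=S: state=CLOSED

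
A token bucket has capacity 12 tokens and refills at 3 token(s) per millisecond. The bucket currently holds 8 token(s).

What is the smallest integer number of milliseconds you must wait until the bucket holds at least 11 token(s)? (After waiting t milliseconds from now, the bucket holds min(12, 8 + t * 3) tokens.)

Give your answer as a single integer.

Answer: 1

Derivation:
Need 8 + t * 3 >= 11, so t >= 3/3.
Smallest integer t = ceil(3/3) = 1.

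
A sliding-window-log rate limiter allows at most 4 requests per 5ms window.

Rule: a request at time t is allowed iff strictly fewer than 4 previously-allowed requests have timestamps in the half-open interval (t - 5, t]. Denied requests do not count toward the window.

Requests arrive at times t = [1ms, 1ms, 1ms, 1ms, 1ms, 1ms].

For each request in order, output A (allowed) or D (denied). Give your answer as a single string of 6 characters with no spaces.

Answer: AAAADD

Derivation:
Tracking allowed requests in the window:
  req#1 t=1ms: ALLOW
  req#2 t=1ms: ALLOW
  req#3 t=1ms: ALLOW
  req#4 t=1ms: ALLOW
  req#5 t=1ms: DENY
  req#6 t=1ms: DENY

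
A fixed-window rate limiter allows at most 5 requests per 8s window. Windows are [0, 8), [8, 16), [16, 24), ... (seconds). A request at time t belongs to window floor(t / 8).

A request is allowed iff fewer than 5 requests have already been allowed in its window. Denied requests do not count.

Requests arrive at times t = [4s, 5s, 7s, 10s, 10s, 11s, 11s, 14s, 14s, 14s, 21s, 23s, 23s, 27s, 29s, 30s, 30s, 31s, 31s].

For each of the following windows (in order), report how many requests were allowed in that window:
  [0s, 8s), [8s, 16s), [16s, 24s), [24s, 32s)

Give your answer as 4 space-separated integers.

Processing requests:
  req#1 t=4s (window 0): ALLOW
  req#2 t=5s (window 0): ALLOW
  req#3 t=7s (window 0): ALLOW
  req#4 t=10s (window 1): ALLOW
  req#5 t=10s (window 1): ALLOW
  req#6 t=11s (window 1): ALLOW
  req#7 t=11s (window 1): ALLOW
  req#8 t=14s (window 1): ALLOW
  req#9 t=14s (window 1): DENY
  req#10 t=14s (window 1): DENY
  req#11 t=21s (window 2): ALLOW
  req#12 t=23s (window 2): ALLOW
  req#13 t=23s (window 2): ALLOW
  req#14 t=27s (window 3): ALLOW
  req#15 t=29s (window 3): ALLOW
  req#16 t=30s (window 3): ALLOW
  req#17 t=30s (window 3): ALLOW
  req#18 t=31s (window 3): ALLOW
  req#19 t=31s (window 3): DENY

Allowed counts by window: 3 5 3 5

Answer: 3 5 3 5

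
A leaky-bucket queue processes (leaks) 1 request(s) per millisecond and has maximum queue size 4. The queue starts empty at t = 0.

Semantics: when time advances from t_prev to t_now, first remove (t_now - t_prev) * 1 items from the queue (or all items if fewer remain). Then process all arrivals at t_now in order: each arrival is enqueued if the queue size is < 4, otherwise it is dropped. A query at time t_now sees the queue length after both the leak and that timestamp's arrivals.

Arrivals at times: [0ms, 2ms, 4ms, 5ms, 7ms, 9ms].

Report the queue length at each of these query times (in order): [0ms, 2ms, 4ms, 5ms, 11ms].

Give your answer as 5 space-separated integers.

Queue lengths at query times:
  query t=0ms: backlog = 1
  query t=2ms: backlog = 1
  query t=4ms: backlog = 1
  query t=5ms: backlog = 1
  query t=11ms: backlog = 0

Answer: 1 1 1 1 0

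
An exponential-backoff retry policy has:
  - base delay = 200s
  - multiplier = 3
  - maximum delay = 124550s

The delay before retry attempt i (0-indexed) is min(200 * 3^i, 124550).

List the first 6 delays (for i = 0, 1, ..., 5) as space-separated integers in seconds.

Answer: 200 600 1800 5400 16200 48600

Derivation:
Computing each delay:
  i=0: min(200*3^0, 124550) = 200
  i=1: min(200*3^1, 124550) = 600
  i=2: min(200*3^2, 124550) = 1800
  i=3: min(200*3^3, 124550) = 5400
  i=4: min(200*3^4, 124550) = 16200
  i=5: min(200*3^5, 124550) = 48600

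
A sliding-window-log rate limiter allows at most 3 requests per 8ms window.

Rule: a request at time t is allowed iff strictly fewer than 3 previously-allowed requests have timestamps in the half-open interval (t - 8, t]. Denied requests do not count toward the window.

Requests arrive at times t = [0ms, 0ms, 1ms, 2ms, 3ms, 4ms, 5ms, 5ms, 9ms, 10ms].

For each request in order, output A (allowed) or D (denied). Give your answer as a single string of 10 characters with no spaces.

Answer: AAADDDDDAA

Derivation:
Tracking allowed requests in the window:
  req#1 t=0ms: ALLOW
  req#2 t=0ms: ALLOW
  req#3 t=1ms: ALLOW
  req#4 t=2ms: DENY
  req#5 t=3ms: DENY
  req#6 t=4ms: DENY
  req#7 t=5ms: DENY
  req#8 t=5ms: DENY
  req#9 t=9ms: ALLOW
  req#10 t=10ms: ALLOW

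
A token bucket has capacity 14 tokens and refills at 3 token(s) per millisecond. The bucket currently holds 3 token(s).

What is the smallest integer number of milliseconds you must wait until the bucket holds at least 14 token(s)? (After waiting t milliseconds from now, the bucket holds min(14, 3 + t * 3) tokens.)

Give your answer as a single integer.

Answer: 4

Derivation:
Need 3 + t * 3 >= 14, so t >= 11/3.
Smallest integer t = ceil(11/3) = 4.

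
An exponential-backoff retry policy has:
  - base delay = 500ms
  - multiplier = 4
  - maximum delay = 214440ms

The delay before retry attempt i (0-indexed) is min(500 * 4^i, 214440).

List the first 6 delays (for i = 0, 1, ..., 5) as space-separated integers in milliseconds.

Answer: 500 2000 8000 32000 128000 214440

Derivation:
Computing each delay:
  i=0: min(500*4^0, 214440) = 500
  i=1: min(500*4^1, 214440) = 2000
  i=2: min(500*4^2, 214440) = 8000
  i=3: min(500*4^3, 214440) = 32000
  i=4: min(500*4^4, 214440) = 128000
  i=5: min(500*4^5, 214440) = 214440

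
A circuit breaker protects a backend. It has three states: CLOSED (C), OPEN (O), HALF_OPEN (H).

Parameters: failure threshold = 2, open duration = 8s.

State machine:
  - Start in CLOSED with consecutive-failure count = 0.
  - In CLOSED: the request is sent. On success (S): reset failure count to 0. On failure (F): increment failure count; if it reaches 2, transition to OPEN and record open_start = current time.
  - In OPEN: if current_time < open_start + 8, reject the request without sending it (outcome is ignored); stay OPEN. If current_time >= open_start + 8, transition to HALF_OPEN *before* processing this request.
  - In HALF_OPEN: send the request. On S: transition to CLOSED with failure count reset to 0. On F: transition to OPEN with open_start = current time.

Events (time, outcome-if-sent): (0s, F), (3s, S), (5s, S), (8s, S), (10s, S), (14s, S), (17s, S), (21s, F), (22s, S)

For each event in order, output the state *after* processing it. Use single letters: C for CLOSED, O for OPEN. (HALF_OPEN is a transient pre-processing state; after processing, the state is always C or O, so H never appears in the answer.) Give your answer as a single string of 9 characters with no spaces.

Answer: CCCCCCCCC

Derivation:
State after each event:
  event#1 t=0s outcome=F: state=CLOSED
  event#2 t=3s outcome=S: state=CLOSED
  event#3 t=5s outcome=S: state=CLOSED
  event#4 t=8s outcome=S: state=CLOSED
  event#5 t=10s outcome=S: state=CLOSED
  event#6 t=14s outcome=S: state=CLOSED
  event#7 t=17s outcome=S: state=CLOSED
  event#8 t=21s outcome=F: state=CLOSED
  event#9 t=22s outcome=S: state=CLOSED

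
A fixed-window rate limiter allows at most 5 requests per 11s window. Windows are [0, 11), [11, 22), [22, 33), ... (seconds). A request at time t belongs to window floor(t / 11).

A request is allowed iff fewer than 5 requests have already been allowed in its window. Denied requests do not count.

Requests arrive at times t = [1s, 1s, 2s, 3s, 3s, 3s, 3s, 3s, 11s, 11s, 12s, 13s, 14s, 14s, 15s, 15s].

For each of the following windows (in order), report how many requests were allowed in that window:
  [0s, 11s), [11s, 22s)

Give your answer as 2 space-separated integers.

Processing requests:
  req#1 t=1s (window 0): ALLOW
  req#2 t=1s (window 0): ALLOW
  req#3 t=2s (window 0): ALLOW
  req#4 t=3s (window 0): ALLOW
  req#5 t=3s (window 0): ALLOW
  req#6 t=3s (window 0): DENY
  req#7 t=3s (window 0): DENY
  req#8 t=3s (window 0): DENY
  req#9 t=11s (window 1): ALLOW
  req#10 t=11s (window 1): ALLOW
  req#11 t=12s (window 1): ALLOW
  req#12 t=13s (window 1): ALLOW
  req#13 t=14s (window 1): ALLOW
  req#14 t=14s (window 1): DENY
  req#15 t=15s (window 1): DENY
  req#16 t=15s (window 1): DENY

Allowed counts by window: 5 5

Answer: 5 5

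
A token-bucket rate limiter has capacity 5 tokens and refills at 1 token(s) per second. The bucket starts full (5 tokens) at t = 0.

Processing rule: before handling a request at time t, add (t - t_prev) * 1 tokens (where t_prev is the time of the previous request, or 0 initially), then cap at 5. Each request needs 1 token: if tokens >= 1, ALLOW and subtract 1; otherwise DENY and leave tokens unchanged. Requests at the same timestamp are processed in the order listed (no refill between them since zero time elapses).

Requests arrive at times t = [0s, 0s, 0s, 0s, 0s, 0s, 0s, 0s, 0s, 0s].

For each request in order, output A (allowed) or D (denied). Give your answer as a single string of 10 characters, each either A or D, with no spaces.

Answer: AAAAADDDDD

Derivation:
Simulating step by step:
  req#1 t=0s: ALLOW
  req#2 t=0s: ALLOW
  req#3 t=0s: ALLOW
  req#4 t=0s: ALLOW
  req#5 t=0s: ALLOW
  req#6 t=0s: DENY
  req#7 t=0s: DENY
  req#8 t=0s: DENY
  req#9 t=0s: DENY
  req#10 t=0s: DENY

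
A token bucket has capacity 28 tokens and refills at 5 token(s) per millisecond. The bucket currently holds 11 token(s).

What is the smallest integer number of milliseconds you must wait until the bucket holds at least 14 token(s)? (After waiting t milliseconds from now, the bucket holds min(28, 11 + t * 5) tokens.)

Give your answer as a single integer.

Answer: 1

Derivation:
Need 11 + t * 5 >= 14, so t >= 3/5.
Smallest integer t = ceil(3/5) = 1.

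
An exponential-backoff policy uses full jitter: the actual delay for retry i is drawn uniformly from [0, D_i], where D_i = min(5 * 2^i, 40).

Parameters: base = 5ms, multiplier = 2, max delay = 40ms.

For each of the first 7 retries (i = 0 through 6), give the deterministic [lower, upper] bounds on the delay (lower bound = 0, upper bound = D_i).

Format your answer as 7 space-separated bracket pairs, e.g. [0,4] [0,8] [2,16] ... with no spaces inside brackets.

Answer: [0,5] [0,10] [0,20] [0,40] [0,40] [0,40] [0,40]

Derivation:
Computing bounds per retry:
  i=0: D_i=min(5*2^0,40)=5, bounds=[0,5]
  i=1: D_i=min(5*2^1,40)=10, bounds=[0,10]
  i=2: D_i=min(5*2^2,40)=20, bounds=[0,20]
  i=3: D_i=min(5*2^3,40)=40, bounds=[0,40]
  i=4: D_i=min(5*2^4,40)=40, bounds=[0,40]
  i=5: D_i=min(5*2^5,40)=40, bounds=[0,40]
  i=6: D_i=min(5*2^6,40)=40, bounds=[0,40]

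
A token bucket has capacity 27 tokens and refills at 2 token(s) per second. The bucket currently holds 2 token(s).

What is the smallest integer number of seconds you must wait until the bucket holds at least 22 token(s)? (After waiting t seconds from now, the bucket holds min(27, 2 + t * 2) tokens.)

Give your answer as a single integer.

Need 2 + t * 2 >= 22, so t >= 20/2.
Smallest integer t = ceil(20/2) = 10.

Answer: 10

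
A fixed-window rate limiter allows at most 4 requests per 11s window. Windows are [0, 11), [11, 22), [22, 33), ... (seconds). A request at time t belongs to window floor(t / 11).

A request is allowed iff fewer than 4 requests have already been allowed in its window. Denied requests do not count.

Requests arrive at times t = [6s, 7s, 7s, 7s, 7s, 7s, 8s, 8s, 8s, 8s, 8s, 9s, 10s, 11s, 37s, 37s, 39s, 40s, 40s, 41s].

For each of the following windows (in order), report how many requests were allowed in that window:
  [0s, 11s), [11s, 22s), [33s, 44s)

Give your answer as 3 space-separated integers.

Answer: 4 1 4

Derivation:
Processing requests:
  req#1 t=6s (window 0): ALLOW
  req#2 t=7s (window 0): ALLOW
  req#3 t=7s (window 0): ALLOW
  req#4 t=7s (window 0): ALLOW
  req#5 t=7s (window 0): DENY
  req#6 t=7s (window 0): DENY
  req#7 t=8s (window 0): DENY
  req#8 t=8s (window 0): DENY
  req#9 t=8s (window 0): DENY
  req#10 t=8s (window 0): DENY
  req#11 t=8s (window 0): DENY
  req#12 t=9s (window 0): DENY
  req#13 t=10s (window 0): DENY
  req#14 t=11s (window 1): ALLOW
  req#15 t=37s (window 3): ALLOW
  req#16 t=37s (window 3): ALLOW
  req#17 t=39s (window 3): ALLOW
  req#18 t=40s (window 3): ALLOW
  req#19 t=40s (window 3): DENY
  req#20 t=41s (window 3): DENY

Allowed counts by window: 4 1 4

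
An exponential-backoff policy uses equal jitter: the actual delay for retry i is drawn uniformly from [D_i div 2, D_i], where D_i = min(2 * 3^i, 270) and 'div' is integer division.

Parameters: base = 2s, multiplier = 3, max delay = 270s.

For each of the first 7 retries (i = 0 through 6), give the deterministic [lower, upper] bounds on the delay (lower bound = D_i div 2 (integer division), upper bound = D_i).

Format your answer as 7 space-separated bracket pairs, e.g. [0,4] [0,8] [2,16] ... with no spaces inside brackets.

Answer: [1,2] [3,6] [9,18] [27,54] [81,162] [135,270] [135,270]

Derivation:
Computing bounds per retry:
  i=0: D_i=min(2*3^0,270)=2, bounds=[1,2]
  i=1: D_i=min(2*3^1,270)=6, bounds=[3,6]
  i=2: D_i=min(2*3^2,270)=18, bounds=[9,18]
  i=3: D_i=min(2*3^3,270)=54, bounds=[27,54]
  i=4: D_i=min(2*3^4,270)=162, bounds=[81,162]
  i=5: D_i=min(2*3^5,270)=270, bounds=[135,270]
  i=6: D_i=min(2*3^6,270)=270, bounds=[135,270]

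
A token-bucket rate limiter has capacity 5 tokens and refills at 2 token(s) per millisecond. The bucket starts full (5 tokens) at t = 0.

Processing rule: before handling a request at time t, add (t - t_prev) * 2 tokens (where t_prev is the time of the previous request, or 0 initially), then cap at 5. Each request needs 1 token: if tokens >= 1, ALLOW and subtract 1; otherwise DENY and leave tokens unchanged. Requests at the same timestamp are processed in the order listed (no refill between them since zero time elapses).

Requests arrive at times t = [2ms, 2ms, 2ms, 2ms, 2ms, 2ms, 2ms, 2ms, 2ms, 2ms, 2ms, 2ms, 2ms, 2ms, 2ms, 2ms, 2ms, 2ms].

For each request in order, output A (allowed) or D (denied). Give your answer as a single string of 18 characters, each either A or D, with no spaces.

Answer: AAAAADDDDDDDDDDDDD

Derivation:
Simulating step by step:
  req#1 t=2ms: ALLOW
  req#2 t=2ms: ALLOW
  req#3 t=2ms: ALLOW
  req#4 t=2ms: ALLOW
  req#5 t=2ms: ALLOW
  req#6 t=2ms: DENY
  req#7 t=2ms: DENY
  req#8 t=2ms: DENY
  req#9 t=2ms: DENY
  req#10 t=2ms: DENY
  req#11 t=2ms: DENY
  req#12 t=2ms: DENY
  req#13 t=2ms: DENY
  req#14 t=2ms: DENY
  req#15 t=2ms: DENY
  req#16 t=2ms: DENY
  req#17 t=2ms: DENY
  req#18 t=2ms: DENY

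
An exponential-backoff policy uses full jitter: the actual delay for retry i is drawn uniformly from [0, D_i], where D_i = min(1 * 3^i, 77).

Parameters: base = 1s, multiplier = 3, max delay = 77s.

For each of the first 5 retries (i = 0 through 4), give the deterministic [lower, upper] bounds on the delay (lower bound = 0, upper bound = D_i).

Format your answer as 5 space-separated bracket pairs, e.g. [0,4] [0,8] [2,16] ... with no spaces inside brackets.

Computing bounds per retry:
  i=0: D_i=min(1*3^0,77)=1, bounds=[0,1]
  i=1: D_i=min(1*3^1,77)=3, bounds=[0,3]
  i=2: D_i=min(1*3^2,77)=9, bounds=[0,9]
  i=3: D_i=min(1*3^3,77)=27, bounds=[0,27]
  i=4: D_i=min(1*3^4,77)=77, bounds=[0,77]

Answer: [0,1] [0,3] [0,9] [0,27] [0,77]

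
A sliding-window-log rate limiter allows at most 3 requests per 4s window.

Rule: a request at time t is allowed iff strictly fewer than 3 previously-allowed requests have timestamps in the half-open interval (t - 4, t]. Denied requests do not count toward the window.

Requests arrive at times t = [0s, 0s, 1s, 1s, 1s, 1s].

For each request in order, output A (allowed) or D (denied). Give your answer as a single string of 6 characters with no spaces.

Tracking allowed requests in the window:
  req#1 t=0s: ALLOW
  req#2 t=0s: ALLOW
  req#3 t=1s: ALLOW
  req#4 t=1s: DENY
  req#5 t=1s: DENY
  req#6 t=1s: DENY

Answer: AAADDD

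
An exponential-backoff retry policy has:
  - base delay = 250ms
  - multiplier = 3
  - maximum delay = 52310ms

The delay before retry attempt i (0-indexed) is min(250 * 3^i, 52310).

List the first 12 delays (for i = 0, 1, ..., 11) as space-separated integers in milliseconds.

Computing each delay:
  i=0: min(250*3^0, 52310) = 250
  i=1: min(250*3^1, 52310) = 750
  i=2: min(250*3^2, 52310) = 2250
  i=3: min(250*3^3, 52310) = 6750
  i=4: min(250*3^4, 52310) = 20250
  i=5: min(250*3^5, 52310) = 52310
  i=6: min(250*3^6, 52310) = 52310
  i=7: min(250*3^7, 52310) = 52310
  i=8: min(250*3^8, 52310) = 52310
  i=9: min(250*3^9, 52310) = 52310
  i=10: min(250*3^10, 52310) = 52310
  i=11: min(250*3^11, 52310) = 52310

Answer: 250 750 2250 6750 20250 52310 52310 52310 52310 52310 52310 52310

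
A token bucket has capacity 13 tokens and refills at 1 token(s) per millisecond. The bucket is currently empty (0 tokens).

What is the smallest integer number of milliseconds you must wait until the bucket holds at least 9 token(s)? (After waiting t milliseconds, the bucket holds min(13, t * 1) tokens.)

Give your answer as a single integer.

Answer: 9

Derivation:
Need t * 1 >= 9, so t >= 9/1.
Smallest integer t = ceil(9/1) = 9.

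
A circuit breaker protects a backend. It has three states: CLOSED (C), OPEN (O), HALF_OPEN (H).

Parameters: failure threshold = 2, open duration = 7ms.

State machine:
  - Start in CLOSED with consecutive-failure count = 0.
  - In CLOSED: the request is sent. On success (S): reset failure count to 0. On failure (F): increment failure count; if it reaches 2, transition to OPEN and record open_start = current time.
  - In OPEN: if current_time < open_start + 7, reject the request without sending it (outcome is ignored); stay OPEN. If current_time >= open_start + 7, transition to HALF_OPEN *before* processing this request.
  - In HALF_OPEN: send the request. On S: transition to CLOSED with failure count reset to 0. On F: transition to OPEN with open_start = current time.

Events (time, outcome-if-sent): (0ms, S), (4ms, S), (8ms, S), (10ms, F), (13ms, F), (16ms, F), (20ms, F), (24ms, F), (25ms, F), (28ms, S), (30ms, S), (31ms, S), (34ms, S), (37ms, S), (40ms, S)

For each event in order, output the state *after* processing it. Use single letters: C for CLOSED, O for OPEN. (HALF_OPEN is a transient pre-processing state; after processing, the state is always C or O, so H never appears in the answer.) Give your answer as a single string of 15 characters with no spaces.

Answer: CCCCOOOOOCCCCCC

Derivation:
State after each event:
  event#1 t=0ms outcome=S: state=CLOSED
  event#2 t=4ms outcome=S: state=CLOSED
  event#3 t=8ms outcome=S: state=CLOSED
  event#4 t=10ms outcome=F: state=CLOSED
  event#5 t=13ms outcome=F: state=OPEN
  event#6 t=16ms outcome=F: state=OPEN
  event#7 t=20ms outcome=F: state=OPEN
  event#8 t=24ms outcome=F: state=OPEN
  event#9 t=25ms outcome=F: state=OPEN
  event#10 t=28ms outcome=S: state=CLOSED
  event#11 t=30ms outcome=S: state=CLOSED
  event#12 t=31ms outcome=S: state=CLOSED
  event#13 t=34ms outcome=S: state=CLOSED
  event#14 t=37ms outcome=S: state=CLOSED
  event#15 t=40ms outcome=S: state=CLOSED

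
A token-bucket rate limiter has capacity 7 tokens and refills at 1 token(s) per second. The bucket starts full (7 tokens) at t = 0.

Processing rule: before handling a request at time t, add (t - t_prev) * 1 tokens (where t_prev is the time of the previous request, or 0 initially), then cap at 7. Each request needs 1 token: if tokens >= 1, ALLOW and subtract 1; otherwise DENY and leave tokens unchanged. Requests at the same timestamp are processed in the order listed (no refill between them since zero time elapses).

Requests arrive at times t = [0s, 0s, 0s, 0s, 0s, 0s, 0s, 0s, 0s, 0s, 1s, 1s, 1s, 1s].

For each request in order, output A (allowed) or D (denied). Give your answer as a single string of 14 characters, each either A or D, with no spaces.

Simulating step by step:
  req#1 t=0s: ALLOW
  req#2 t=0s: ALLOW
  req#3 t=0s: ALLOW
  req#4 t=0s: ALLOW
  req#5 t=0s: ALLOW
  req#6 t=0s: ALLOW
  req#7 t=0s: ALLOW
  req#8 t=0s: DENY
  req#9 t=0s: DENY
  req#10 t=0s: DENY
  req#11 t=1s: ALLOW
  req#12 t=1s: DENY
  req#13 t=1s: DENY
  req#14 t=1s: DENY

Answer: AAAAAAADDDADDD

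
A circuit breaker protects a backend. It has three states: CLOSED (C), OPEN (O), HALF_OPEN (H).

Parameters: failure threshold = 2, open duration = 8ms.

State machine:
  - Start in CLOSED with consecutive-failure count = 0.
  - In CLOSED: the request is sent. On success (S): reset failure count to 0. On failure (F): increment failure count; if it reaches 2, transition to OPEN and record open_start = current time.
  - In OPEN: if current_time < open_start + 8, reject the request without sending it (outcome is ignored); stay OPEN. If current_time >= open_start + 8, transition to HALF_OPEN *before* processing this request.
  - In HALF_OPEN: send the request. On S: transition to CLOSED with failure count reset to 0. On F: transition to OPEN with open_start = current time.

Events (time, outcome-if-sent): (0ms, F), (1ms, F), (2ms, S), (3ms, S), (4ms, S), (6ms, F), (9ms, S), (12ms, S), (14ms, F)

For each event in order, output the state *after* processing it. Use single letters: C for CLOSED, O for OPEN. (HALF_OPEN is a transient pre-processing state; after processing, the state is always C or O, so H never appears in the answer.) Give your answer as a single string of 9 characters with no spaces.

State after each event:
  event#1 t=0ms outcome=F: state=CLOSED
  event#2 t=1ms outcome=F: state=OPEN
  event#3 t=2ms outcome=S: state=OPEN
  event#4 t=3ms outcome=S: state=OPEN
  event#5 t=4ms outcome=S: state=OPEN
  event#6 t=6ms outcome=F: state=OPEN
  event#7 t=9ms outcome=S: state=CLOSED
  event#8 t=12ms outcome=S: state=CLOSED
  event#9 t=14ms outcome=F: state=CLOSED

Answer: COOOOOCCC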